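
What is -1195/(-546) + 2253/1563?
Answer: 1032641/284466 ≈ 3.6301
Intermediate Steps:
-1195/(-546) + 2253/1563 = -1195*(-1/546) + 2253*(1/1563) = 1195/546 + 751/521 = 1032641/284466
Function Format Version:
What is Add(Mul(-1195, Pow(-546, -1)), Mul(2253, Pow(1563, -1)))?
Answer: Rational(1032641, 284466) ≈ 3.6301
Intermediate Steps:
Add(Mul(-1195, Pow(-546, -1)), Mul(2253, Pow(1563, -1))) = Add(Mul(-1195, Rational(-1, 546)), Mul(2253, Rational(1, 1563))) = Add(Rational(1195, 546), Rational(751, 521)) = Rational(1032641, 284466)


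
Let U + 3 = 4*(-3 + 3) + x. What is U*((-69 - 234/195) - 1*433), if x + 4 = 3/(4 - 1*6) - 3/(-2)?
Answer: 17612/5 ≈ 3522.4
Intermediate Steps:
x = -4 (x = -4 + (3/(4 - 1*6) - 3/(-2)) = -4 + (3/(4 - 6) - 3*(-1/2)) = -4 + (3/(-2) + 3/2) = -4 + (3*(-1/2) + 3/2) = -4 + (-3/2 + 3/2) = -4 + 0 = -4)
U = -7 (U = -3 + (4*(-3 + 3) - 4) = -3 + (4*0 - 4) = -3 + (0 - 4) = -3 - 4 = -7)
U*((-69 - 234/195) - 1*433) = -7*((-69 - 234/195) - 1*433) = -7*((-69 - 234*1/195) - 433) = -7*((-69 - 6/5) - 433) = -7*(-351/5 - 433) = -7*(-2516/5) = 17612/5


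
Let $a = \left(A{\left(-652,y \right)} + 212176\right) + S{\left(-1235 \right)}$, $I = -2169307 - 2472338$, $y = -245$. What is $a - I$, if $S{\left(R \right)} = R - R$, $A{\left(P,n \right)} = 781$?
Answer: $4854602$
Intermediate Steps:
$S{\left(R \right)} = 0$
$I = -4641645$
$a = 212957$ ($a = \left(781 + 212176\right) + 0 = 212957 + 0 = 212957$)
$a - I = 212957 - -4641645 = 212957 + 4641645 = 4854602$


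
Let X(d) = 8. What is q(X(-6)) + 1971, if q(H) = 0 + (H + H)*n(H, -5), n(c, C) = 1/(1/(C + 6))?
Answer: 1987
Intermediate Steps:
n(c, C) = 6 + C (n(c, C) = 1/(1/(6 + C)) = 6 + C)
q(H) = 2*H (q(H) = 0 + (H + H)*(6 - 5) = 0 + (2*H)*1 = 0 + 2*H = 2*H)
q(X(-6)) + 1971 = 2*8 + 1971 = 16 + 1971 = 1987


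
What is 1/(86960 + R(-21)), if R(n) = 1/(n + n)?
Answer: 42/3652319 ≈ 1.1500e-5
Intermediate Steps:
R(n) = 1/(2*n)
1/(86960 + R(-21)) = 1/(86960 + (½)/(-21)) = 1/(86960 + (½)*(-1/21)) = 1/(86960 - 1/42) = 1/(3652319/42) = 42/3652319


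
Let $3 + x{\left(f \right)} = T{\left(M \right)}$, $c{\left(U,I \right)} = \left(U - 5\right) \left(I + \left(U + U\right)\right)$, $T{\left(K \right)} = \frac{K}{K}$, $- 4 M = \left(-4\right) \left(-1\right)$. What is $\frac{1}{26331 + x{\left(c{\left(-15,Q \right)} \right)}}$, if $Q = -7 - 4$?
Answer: $\frac{1}{26329} \approx 3.7981 \cdot 10^{-5}$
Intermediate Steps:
$M = -1$ ($M = - \frac{\left(-4\right) \left(-1\right)}{4} = \left(- \frac{1}{4}\right) 4 = -1$)
$Q = -11$ ($Q = -7 - 4 = -11$)
$T{\left(K \right)} = 1$
$c{\left(U,I \right)} = \left(-5 + U\right) \left(I + 2 U\right)$
$x{\left(f \right)} = -2$ ($x{\left(f \right)} = -3 + 1 = -2$)
$\frac{1}{26331 + x{\left(c{\left(-15,Q \right)} \right)}} = \frac{1}{26331 - 2} = \frac{1}{26329}$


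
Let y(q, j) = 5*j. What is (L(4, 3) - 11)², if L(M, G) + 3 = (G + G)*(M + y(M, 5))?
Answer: 25600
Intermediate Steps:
L(M, G) = -3 + 2*G*(25 + M) (L(M, G) = -3 + (G + G)*(M + 5*5) = -3 + (2*G)*(M + 25) = -3 + (2*G)*(25 + M) = -3 + 2*G*(25 + M))
(L(4, 3) - 11)² = ((-3 + 50*3 + 2*3*4) - 11)² = ((-3 + 150 + 24) - 11)² = (171 - 11)² = 160² = 25600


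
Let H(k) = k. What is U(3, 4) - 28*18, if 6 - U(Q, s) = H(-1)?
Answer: -497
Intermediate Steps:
U(Q, s) = 7 (U(Q, s) = 6 - 1*(-1) = 6 + 1 = 7)
U(3, 4) - 28*18 = 7 - 28*18 = 7 - 504 = -497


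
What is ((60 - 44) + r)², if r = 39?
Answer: 3025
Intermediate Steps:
((60 - 44) + r)² = ((60 - 44) + 39)² = (16 + 39)² = 55² = 3025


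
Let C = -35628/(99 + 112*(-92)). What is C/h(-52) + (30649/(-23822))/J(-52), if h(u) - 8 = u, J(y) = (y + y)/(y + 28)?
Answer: -1006144899/2674138610 ≈ -0.37625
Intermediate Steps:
J(y) = 2*y/(28 + y) (J(y) = (2*y)/(28 + y) = 2*y/(28 + y))
h(u) = 8 + u
C = 35628/10205 (C = -35628/(99 - 10304) = -35628/(-10205) = -35628*(-1/10205) = 35628/10205 ≈ 3.4912)
C/h(-52) + (30649/(-23822))/J(-52) = 35628/(10205*(8 - 52)) + (30649/(-23822))/((2*(-52)/(28 - 52))) = (35628/10205)/(-44) + (30649*(-1/23822))/((2*(-52)/(-24))) = (35628/10205)*(-1/44) - 30649/(23822*(2*(-52)*(-1/24))) = -8907/112255 - 30649/(23822*13/3) = -8907/112255 - 30649/23822*3/13 = -8907/112255 - 91947/309686 = -1006144899/2674138610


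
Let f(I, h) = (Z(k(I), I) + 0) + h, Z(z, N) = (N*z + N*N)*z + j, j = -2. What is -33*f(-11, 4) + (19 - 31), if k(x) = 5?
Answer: -10968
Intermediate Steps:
Z(z, N) = -2 + z*(N² + N*z) (Z(z, N) = (N*z + N*N)*z - 2 = (N*z + N²)*z - 2 = (N² + N*z)*z - 2 = z*(N² + N*z) - 2 = -2 + z*(N² + N*z))
f(I, h) = -2 + h + 5*I² + 25*I (f(I, h) = ((-2 + I*5² + 5*I²) + 0) + h = ((-2 + I*25 + 5*I²) + 0) + h = ((-2 + 25*I + 5*I²) + 0) + h = ((-2 + 5*I² + 25*I) + 0) + h = (-2 + 5*I² + 25*I) + h = -2 + h + 5*I² + 25*I)
-33*f(-11, 4) + (19 - 31) = -33*(-2 + 4 + 5*(-11)² + 25*(-11)) + (19 - 31) = -33*(-2 + 4 + 5*121 - 275) - 12 = -33*(-2 + 4 + 605 - 275) - 12 = -33*332 - 12 = -10956 - 12 = -10968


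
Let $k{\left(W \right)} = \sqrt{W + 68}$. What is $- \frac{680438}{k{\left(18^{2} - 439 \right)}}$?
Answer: $\frac{680438 i \sqrt{47}}{47} \approx 99252.0 i$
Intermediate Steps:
$k{\left(W \right)} = \sqrt{68 + W}$
$- \frac{680438}{k{\left(18^{2} - 439 \right)}} = - \frac{680438}{\sqrt{68 + \left(18^{2} - 439\right)}} = - \frac{680438}{\sqrt{68 + \left(324 - 439\right)}} = - \frac{680438}{\sqrt{68 - 115}} = - \frac{680438}{\sqrt{-47}} = - \frac{680438}{i \sqrt{47}} = - 680438 \left(- \frac{i \sqrt{47}}{47}\right) = \frac{680438 i \sqrt{47}}{47}$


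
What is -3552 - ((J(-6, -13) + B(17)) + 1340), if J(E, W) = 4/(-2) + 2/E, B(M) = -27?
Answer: -14588/3 ≈ -4862.7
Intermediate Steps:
J(E, W) = -2 + 2/E (J(E, W) = 4*(-½) + 2/E = -2 + 2/E)
-3552 - ((J(-6, -13) + B(17)) + 1340) = -3552 - (((-2 + 2/(-6)) - 27) + 1340) = -3552 - (((-2 + 2*(-⅙)) - 27) + 1340) = -3552 - (((-2 - ⅓) - 27) + 1340) = -3552 - ((-7/3 - 27) + 1340) = -3552 - (-88/3 + 1340) = -3552 - 1*3932/3 = -3552 - 3932/3 = -14588/3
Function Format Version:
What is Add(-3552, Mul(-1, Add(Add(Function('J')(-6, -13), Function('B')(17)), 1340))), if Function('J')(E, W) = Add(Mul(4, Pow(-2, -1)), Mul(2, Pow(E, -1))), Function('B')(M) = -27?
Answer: Rational(-14588, 3) ≈ -4862.7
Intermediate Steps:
Function('J')(E, W) = Add(-2, Mul(2, Pow(E, -1))) (Function('J')(E, W) = Add(Mul(4, Rational(-1, 2)), Mul(2, Pow(E, -1))) = Add(-2, Mul(2, Pow(E, -1))))
Add(-3552, Mul(-1, Add(Add(Function('J')(-6, -13), Function('B')(17)), 1340))) = Add(-3552, Mul(-1, Add(Add(Add(-2, Mul(2, Pow(-6, -1))), -27), 1340))) = Add(-3552, Mul(-1, Add(Add(Add(-2, Mul(2, Rational(-1, 6))), -27), 1340))) = Add(-3552, Mul(-1, Add(Add(Add(-2, Rational(-1, 3)), -27), 1340))) = Add(-3552, Mul(-1, Add(Add(Rational(-7, 3), -27), 1340))) = Add(-3552, Mul(-1, Add(Rational(-88, 3), 1340))) = Add(-3552, Mul(-1, Rational(3932, 3))) = Add(-3552, Rational(-3932, 3)) = Rational(-14588, 3)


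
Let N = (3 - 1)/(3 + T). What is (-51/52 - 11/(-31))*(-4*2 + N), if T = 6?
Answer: 35315/7254 ≈ 4.8683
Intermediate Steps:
N = 2/9 (N = (3 - 1)/(3 + 6) = 2/9 ≈ 0.22222)
(-51/52 - 11/(-31))*(-4*2 + N) = (-51/52 - 11/(-31))*(-4*2 + 2/9) = (-51*1/52 - 11*(-1/31))*(-8 + 2/9) = (-51/52 + 11/31)*(-70/9) = -1009/1612*(-70/9) = 35315/7254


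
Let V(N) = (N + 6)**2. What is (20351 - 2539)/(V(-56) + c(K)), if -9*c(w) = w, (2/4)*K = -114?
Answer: 13359/1894 ≈ 7.0533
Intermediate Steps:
K = -228 (K = 2*(-114) = -228)
c(w) = -w/9
V(N) = (6 + N)**2
(20351 - 2539)/(V(-56) + c(K)) = (20351 - 2539)/((6 - 56)**2 - 1/9*(-228)) = 17812/((-50)**2 + 76/3) = 17812/(2500 + 76/3) = 17812/(7576/3) = 17812*(3/7576) = 13359/1894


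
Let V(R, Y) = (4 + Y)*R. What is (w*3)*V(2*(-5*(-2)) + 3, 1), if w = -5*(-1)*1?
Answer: 1725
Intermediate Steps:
w = 5 (w = 5*1 = 5)
V(R, Y) = R*(4 + Y)
(w*3)*V(2*(-5*(-2)) + 3, 1) = (5*3)*((2*(-5*(-2)) + 3)*(4 + 1)) = 15*((2*10 + 3)*5) = 15*((20 + 3)*5) = 15*(23*5) = 15*115 = 1725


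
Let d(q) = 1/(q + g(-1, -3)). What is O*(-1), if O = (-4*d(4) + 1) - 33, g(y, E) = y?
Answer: 100/3 ≈ 33.333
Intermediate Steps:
d(q) = 1/(-1 + q) (d(q) = 1/(q - 1) = 1/(-1 + q))
O = -100/3 (O = (-4/(-1 + 4) + 1) - 33 = (-4/3 + 1) - 33 = -⅓ - 33 = -100/3 ≈ -33.333)
O*(-1) = -100/3*(-1) = 100/3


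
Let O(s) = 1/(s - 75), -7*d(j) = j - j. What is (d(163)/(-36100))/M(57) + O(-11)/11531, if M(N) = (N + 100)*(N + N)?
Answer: -1/991666 ≈ -1.0084e-6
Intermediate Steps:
d(j) = 0 (d(j) = -(j - j)/7 = -⅐*0 = 0)
M(N) = 2*N*(100 + N) (M(N) = (100 + N)*(2*N) = 2*N*(100 + N))
O(s) = 1/(-75 + s)
(d(163)/(-36100))/M(57) + O(-11)/11531 = (0/(-36100))/((2*57*(100 + 57))) + 1/(-75 - 11*11531) = (0*(-1/36100))/((2*57*157)) + (1/11531)/(-86) = 0/17898 - 1/86*1/11531 = 0*(1/17898) - 1/991666 = 0 - 1/991666 = -1/991666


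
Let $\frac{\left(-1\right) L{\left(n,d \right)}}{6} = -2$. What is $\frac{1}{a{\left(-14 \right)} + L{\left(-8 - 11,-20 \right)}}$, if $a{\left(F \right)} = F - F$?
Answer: $\frac{1}{12} \approx 0.083333$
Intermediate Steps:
$L{\left(n,d \right)} = 12$ ($L{\left(n,d \right)} = \left(-6\right) \left(-2\right) = 12$)
$a{\left(F \right)} = 0$
$\frac{1}{a{\left(-14 \right)} + L{\left(-8 - 11,-20 \right)}} = \frac{1}{0 + 12} = \frac{1}{12}$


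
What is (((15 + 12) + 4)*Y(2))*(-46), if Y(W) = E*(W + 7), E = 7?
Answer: -89838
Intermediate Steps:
Y(W) = 49 + 7*W (Y(W) = 7*(W + 7) = 7*(7 + W) = 49 + 7*W)
(((15 + 12) + 4)*Y(2))*(-46) = (((15 + 12) + 4)*(49 + 7*2))*(-46) = ((27 + 4)*(49 + 14))*(-46) = (31*63)*(-46) = 1953*(-46) = -89838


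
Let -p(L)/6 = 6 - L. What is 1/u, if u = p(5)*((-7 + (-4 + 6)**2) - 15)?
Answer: 1/108 ≈ 0.0092593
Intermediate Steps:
p(L) = -36 + 6*L (p(L) = -6*(6 - L) = -36 + 6*L)
u = 108 (u = (-36 + 6*5)*((-7 + (-4 + 6)**2) - 15) = (-36 + 30)*((-7 + 2**2) - 15) = -6*((-7 + 4) - 15) = -6*(-3 - 15) = -6*(-18) = 108)
1/u = 1/108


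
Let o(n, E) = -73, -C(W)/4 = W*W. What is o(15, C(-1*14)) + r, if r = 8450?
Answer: 8377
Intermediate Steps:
C(W) = -4*W² (C(W) = -4*W*W = -4*W²)
o(15, C(-1*14)) + r = -73 + 8450 = 8377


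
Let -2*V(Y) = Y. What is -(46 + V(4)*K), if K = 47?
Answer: 48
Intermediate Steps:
V(Y) = -Y/2
-(46 + V(4)*K) = -(46 - ½*4*47) = -(46 - 2*47) = -(46 - 94) = -1*(-48) = 48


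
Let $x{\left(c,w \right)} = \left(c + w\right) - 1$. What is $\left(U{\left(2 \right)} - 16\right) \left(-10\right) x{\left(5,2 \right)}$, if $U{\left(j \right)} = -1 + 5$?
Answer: $720$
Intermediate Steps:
$x{\left(c,w \right)} = -1 + c + w$
$U{\left(j \right)} = 4$
$\left(U{\left(2 \right)} - 16\right) \left(-10\right) x{\left(5,2 \right)} = \left(4 - 16\right) \left(-10\right) \left(-1 + 5 + 2\right) = \left(4 - 16\right) \left(-10\right) 6 = \left(-12\right) \left(-10\right) 6 = 120 \cdot 6 = 720$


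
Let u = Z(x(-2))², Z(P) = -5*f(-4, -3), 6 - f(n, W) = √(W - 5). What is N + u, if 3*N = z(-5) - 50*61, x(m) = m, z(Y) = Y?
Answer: -955/3 - 600*I*√2 ≈ -318.33 - 848.53*I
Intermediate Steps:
f(n, W) = 6 - √(-5 + W) (f(n, W) = 6 - √(W - 5) = 6 - √(-5 + W))
N = -3055/3 (N = (-5 - 50*61)/3 = (-5 - 3050)/3 = (⅓)*(-3055) = -3055/3 ≈ -1018.3)
Z(P) = -30 + 10*I*√2 (Z(P) = -5*(6 - √(-5 - 3)) = -5*(6 - √(-8)) = -5*(6 - 2*I*√2) = -30 + 10*I*√2)
u = (-30 + 10*I*√2)² ≈ 700.0 - 848.53*I
N + u = -3055/3 + (700 - 600*I*√2) = -955/3 - 600*I*√2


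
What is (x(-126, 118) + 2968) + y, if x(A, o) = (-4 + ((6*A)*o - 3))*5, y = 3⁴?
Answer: -443026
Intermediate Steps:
y = 81
x(A, o) = -35 + 30*A*o (x(A, o) = (-4 + (6*A*o - 3))*5 = (-4 + (-3 + 6*A*o))*5 = (-7 + 6*A*o)*5 = -35 + 30*A*o)
(x(-126, 118) + 2968) + y = ((-35 + 30*(-126)*118) + 2968) + 81 = ((-35 - 446040) + 2968) + 81 = (-446075 + 2968) + 81 = -443107 + 81 = -443026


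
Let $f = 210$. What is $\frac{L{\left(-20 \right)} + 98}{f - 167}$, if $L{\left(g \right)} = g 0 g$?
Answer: $\frac{98}{43} \approx 2.2791$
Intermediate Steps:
$L{\left(g \right)} = 0$ ($L{\left(g \right)} = 0 g = 0$)
$\frac{L{\left(-20 \right)} + 98}{f - 167} = \frac{0 + 98}{210 - 167} = \frac{98}{43}$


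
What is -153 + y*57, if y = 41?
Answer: 2184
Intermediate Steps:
-153 + y*57 = -153 + 41*57 = -153 + 2337 = 2184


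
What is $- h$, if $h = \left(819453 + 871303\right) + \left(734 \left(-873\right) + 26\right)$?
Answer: $-1050000$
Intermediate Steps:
$h = 1050000$ ($h = 1690756 + \left(-640782 + 26\right) = 1690756 - 640756 = 1050000$)
$- h = \left(-1\right) 1050000 = -1050000$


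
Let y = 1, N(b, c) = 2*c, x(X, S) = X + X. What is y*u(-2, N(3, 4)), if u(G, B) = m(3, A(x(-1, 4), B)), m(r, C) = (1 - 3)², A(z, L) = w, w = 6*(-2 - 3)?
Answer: 4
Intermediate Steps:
x(X, S) = 2*X
w = -30 (w = 6*(-5) = -30)
A(z, L) = -30
m(r, C) = 4 (m(r, C) = (-2)² = 4)
u(G, B) = 4
y*u(-2, N(3, 4)) = 1*4 = 4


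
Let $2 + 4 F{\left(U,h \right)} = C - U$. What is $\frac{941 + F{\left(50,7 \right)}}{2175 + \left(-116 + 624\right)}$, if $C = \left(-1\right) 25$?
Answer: $\frac{3687}{10732} \approx 0.34355$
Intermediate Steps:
$C = -25$
$F{\left(U,h \right)} = - \frac{27}{4} - \frac{U}{4}$ ($F{\left(U,h \right)} = - \frac{1}{2} + \frac{-25 - U}{4} = - \frac{1}{2} - \left(\frac{25}{4} + \frac{U}{4}\right) = - \frac{27}{4} - \frac{U}{4}$)
$\frac{941 + F{\left(50,7 \right)}}{2175 + \left(-116 + 624\right)} = \frac{941 - \frac{77}{4}}{2175 + \left(-116 + 624\right)} = \frac{941 - \frac{77}{4}}{2175 + 508} = \frac{941 - \frac{77}{4}}{2683} = \frac{3687}{4} \cdot \frac{1}{2683} = \frac{3687}{10732}$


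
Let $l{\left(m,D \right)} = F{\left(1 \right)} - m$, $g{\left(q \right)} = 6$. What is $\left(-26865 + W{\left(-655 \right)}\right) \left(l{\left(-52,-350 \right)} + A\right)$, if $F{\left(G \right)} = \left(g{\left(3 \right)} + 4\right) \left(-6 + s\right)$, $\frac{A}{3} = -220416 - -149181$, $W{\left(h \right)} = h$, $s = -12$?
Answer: $5884684160$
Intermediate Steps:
$A = -213705$ ($A = 3 \left(-220416 - -149181\right) = 3 \left(-220416 + 149181\right) = 3 \left(-71235\right) = -213705$)
$F{\left(G \right)} = -180$ ($F{\left(G \right)} = \left(6 + 4\right) \left(-6 - 12\right) = 10 \left(-18\right) = -180$)
$l{\left(m,D \right)} = -180 - m$
$\left(-26865 + W{\left(-655 \right)}\right) \left(l{\left(-52,-350 \right)} + A\right) = \left(-26865 - 655\right) \left(\left(-180 - -52\right) - 213705\right) = - 27520 \left(\left(-180 + 52\right) - 213705\right) = - 27520 \left(-128 - 213705\right) = \left(-27520\right) \left(-213833\right) = 5884684160$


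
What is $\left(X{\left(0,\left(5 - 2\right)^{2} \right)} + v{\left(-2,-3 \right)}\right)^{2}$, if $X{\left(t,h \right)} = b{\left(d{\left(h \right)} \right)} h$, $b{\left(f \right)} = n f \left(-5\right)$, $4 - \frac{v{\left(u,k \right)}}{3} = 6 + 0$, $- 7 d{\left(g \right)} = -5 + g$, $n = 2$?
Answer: $\frac{101124}{49} \approx 2063.8$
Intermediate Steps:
$d{\left(g \right)} = \frac{5}{7} - \frac{g}{7}$ ($d{\left(g \right)} = - \frac{-5 + g}{7} = \frac{5}{7} - \frac{g}{7}$)
$v{\left(u,k \right)} = -6$ ($v{\left(u,k \right)} = 12 - 3 \left(6 + 0\right) = 12 - 18 = -6$)
$b{\left(f \right)} = - 10 f$ ($b{\left(f \right)} = 2 f \left(-5\right) = - 10 f$)
$X{\left(t,h \right)} = h \left(- \frac{50}{7} + \frac{10 h}{7}\right)$ ($X{\left(t,h \right)} = - 10 \left(\frac{5}{7} - \frac{h}{7}\right) h = \left(- \frac{50}{7} + \frac{10 h}{7}\right) h = h \left(- \frac{50}{7} + \frac{10 h}{7}\right)$)
$\left(X{\left(0,\left(5 - 2\right)^{2} \right)} + v{\left(-2,-3 \right)}\right)^{2} = \left(\frac{10 \left(5 - 2\right)^{2} \left(-5 + \left(5 - 2\right)^{2}\right)}{7} - 6\right)^{2} = \left(\frac{10 \cdot 3^{2} \left(-5 + 3^{2}\right)}{7} - 6\right)^{2} = \left(\frac{10}{7} \cdot 9 \left(-5 + 9\right) - 6\right)^{2} = \left(\frac{10}{7} \cdot 9 \cdot 4 - 6\right)^{2} = \left(\frac{360}{7} - 6\right)^{2} = \left(\frac{318}{7}\right)^{2} = \frac{101124}{49}$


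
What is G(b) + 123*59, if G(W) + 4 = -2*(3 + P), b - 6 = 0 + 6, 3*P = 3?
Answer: 7245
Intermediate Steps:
P = 1 (P = (⅓)*3 = 1)
b = 12 (b = 6 + (0 + 6) = 6 + 6 = 12)
G(W) = -12 (G(W) = -4 - 2*(3 + 1) = -4 - 2*4 = -4 - 8 = -12)
G(b) + 123*59 = -12 + 123*59 = -12 + 7257 = 7245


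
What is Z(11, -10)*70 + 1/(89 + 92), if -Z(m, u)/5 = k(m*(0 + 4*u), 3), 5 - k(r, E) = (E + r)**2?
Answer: 12097569401/181 ≈ 6.6837e+7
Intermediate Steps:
k(r, E) = 5 - (E + r)**2
Z(m, u) = -25 + 5*(3 + 4*m*u)**2 (Z(m, u) = -5*(5 - (3 + m*(0 + 4*u))**2) = -5*(5 - (3 + m*(4*u))**2) = -5*(5 - (3 + 4*m*u)**2) = -25 + 5*(3 + 4*m*u)**2)
Z(11, -10)*70 + 1/(89 + 92) = (-25 + 5*(3 + 4*11*(-10))**2)*70 + 1/(89 + 92) = (-25 + 5*(3 - 440)**2)*70 + 1/181 = (-25 + 5*(-437)**2)*70 + 1/181 = (-25 + 5*190969)*70 + 1/181 = (-25 + 954845)*70 + 1/181 = 954820*70 + 1/181 = 66837400 + 1/181 = 12097569401/181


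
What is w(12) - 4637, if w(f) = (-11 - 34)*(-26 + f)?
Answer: -4007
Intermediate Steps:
w(f) = 1170 - 45*f (w(f) = -45*(-26 + f) = 1170 - 45*f)
w(12) - 4637 = (1170 - 45*12) - 4637 = (1170 - 540) - 4637 = 630 - 4637 = -4007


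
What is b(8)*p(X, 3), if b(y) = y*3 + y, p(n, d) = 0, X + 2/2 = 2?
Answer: 0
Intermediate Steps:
X = 1 (X = -1 + 2 = 1)
b(y) = 4*y (b(y) = 3*y + y = 4*y)
b(8)*p(X, 3) = (4*8)*0 = 32*0 = 0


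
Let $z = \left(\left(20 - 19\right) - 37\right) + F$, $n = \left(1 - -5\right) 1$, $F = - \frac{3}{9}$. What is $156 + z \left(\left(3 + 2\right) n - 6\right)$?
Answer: $-716$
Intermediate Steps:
$F = - \frac{1}{3}$ ($F = \left(-3\right) \frac{1}{9} = - \frac{1}{3} \approx -0.33333$)
$n = 6$ ($n = \left(1 + 5\right) 1 = 6 \cdot 1 = 6$)
$z = - \frac{109}{3}$ ($z = \left(\left(20 - 19\right) - 37\right) - \frac{1}{3} = \left(1 - 37\right) - \frac{1}{3} = -36 - \frac{1}{3} = - \frac{109}{3} \approx -36.333$)
$156 + z \left(\left(3 + 2\right) n - 6\right) = 156 - \frac{109 \left(\left(3 + 2\right) 6 - 6\right)}{3} = 156 - \frac{109 \left(5 \cdot 6 - 6\right)}{3} = 156 - \frac{109 \left(30 - 6\right)}{3} = 156 - 872 = -716$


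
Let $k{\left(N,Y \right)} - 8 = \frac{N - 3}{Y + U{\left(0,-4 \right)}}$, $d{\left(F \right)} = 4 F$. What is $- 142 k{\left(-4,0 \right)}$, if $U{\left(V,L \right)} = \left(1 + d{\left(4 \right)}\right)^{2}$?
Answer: $- \frac{327310}{289} \approx -1132.6$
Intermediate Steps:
$U{\left(V,L \right)} = 289$ ($U{\left(V,L \right)} = \left(1 + 4 \cdot 4\right)^{2} = \left(1 + 16\right)^{2} = 17^{2} = 289$)
$k{\left(N,Y \right)} = 8 + \frac{-3 + N}{289 + Y}$ ($k{\left(N,Y \right)} = 8 + \frac{N - 3}{Y + 289} = 8 + \frac{-3 + N}{289 + Y}$)
$- 142 k{\left(-4,0 \right)} = - 142 \frac{2309 - 4 + 8 \cdot 0}{289 + 0} = - 142 \frac{2309 - 4 + 0}{289} = - 142 \cdot \frac{1}{289} \cdot 2305 = \left(-142\right) \frac{2305}{289} = - \frac{327310}{289}$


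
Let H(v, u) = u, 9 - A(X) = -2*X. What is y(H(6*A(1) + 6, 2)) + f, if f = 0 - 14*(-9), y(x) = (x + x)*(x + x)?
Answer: 142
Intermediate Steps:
A(X) = 9 + 2*X (A(X) = 9 - (-2)*X = 9 + 2*X)
y(x) = 4*x² (y(x) = (2*x)*(2*x) = 4*x²)
f = 126 (f = 0 + 126 = 126)
y(H(6*A(1) + 6, 2)) + f = 4*2² + 126 = 4*4 + 126 = 16 + 126 = 142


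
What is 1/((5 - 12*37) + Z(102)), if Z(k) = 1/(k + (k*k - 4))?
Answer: -10502/4610377 ≈ -0.0022779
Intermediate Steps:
Z(k) = 1/(-4 + k + k**2) (Z(k) = 1/(k + (k**2 - 4)) = 1/(k + (-4 + k**2)) = 1/(-4 + k + k**2))
1/((5 - 12*37) + Z(102)) = 1/((5 - 12*37) + 1/(-4 + 102 + 102**2)) = 1/((5 - 444) + 1/(-4 + 102 + 10404)) = 1/(-439 + 1/10502) = 1/(-4610377/10502) = -10502/4610377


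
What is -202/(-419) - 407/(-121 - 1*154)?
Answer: 20553/10475 ≈ 1.9621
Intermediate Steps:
-202/(-419) - 407/(-121 - 1*154) = -202*(-1/419) - 407/(-121 - 154) = 202/419 - 407/(-275) = 202/419 - 407*(-1/275) = 202/419 + 37/25 = 20553/10475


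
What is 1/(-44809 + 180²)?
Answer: -1/12409 ≈ -8.0587e-5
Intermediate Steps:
1/(-44809 + 180²) = 1/(-44809 + 32400) = 1/(-12409) = -1/12409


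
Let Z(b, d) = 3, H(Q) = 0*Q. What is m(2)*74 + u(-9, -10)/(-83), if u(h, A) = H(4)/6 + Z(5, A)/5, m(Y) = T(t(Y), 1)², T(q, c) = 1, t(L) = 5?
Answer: 30707/415 ≈ 73.993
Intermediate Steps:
H(Q) = 0
m(Y) = 1 (m(Y) = 1² = 1)
u(h, A) = ⅗ (u(h, A) = 0/6 + 3/5 = 0*(⅙) + 3*(⅕) = 0 + ⅗ = ⅗)
m(2)*74 + u(-9, -10)/(-83) = 1*74 + (⅗)/(-83) = 74 + (⅗)*(-1/83) = 74 - 3/415 = 30707/415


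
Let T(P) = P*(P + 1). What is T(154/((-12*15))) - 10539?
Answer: -85366901/8100 ≈ -10539.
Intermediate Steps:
T(P) = P*(1 + P)
T(154/((-12*15))) - 10539 = (154/((-12*15)))*(1 + 154/((-12*15))) - 10539 = (154/(-180))*(1 + 154/(-180)) - 10539 = (154*(-1/180))*(1 + 154*(-1/180)) - 10539 = -77*(1 - 77/90)/90 - 10539 = -77/90*13/90 - 10539 = -1001/8100 - 10539 = -85366901/8100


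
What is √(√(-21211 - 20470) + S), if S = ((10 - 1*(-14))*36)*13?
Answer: √(11232 + I*√41681) ≈ 105.99 + 0.9632*I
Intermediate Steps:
S = 11232 (S = ((10 + 14)*36)*13 = (24*36)*13 = 864*13 = 11232)
√(√(-21211 - 20470) + S) = √(√(-21211 - 20470) + 11232) = √(√(-41681) + 11232) = √(I*√41681 + 11232) = √(11232 + I*√41681)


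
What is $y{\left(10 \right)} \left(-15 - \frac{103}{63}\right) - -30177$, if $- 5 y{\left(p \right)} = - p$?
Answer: $\frac{1899055}{63} \approx 30144.0$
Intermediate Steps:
$y{\left(p \right)} = \frac{p}{5}$ ($y{\left(p \right)} = - \frac{\left(-1\right) p}{5} = \frac{p}{5}$)
$y{\left(10 \right)} \left(-15 - \frac{103}{63}\right) - -30177 = \frac{1}{5} \cdot 10 \left(-15 - \frac{103}{63}\right) - -30177 = 2 \left(-15 - \frac{103}{63}\right) + 30177 = 2 \left(- \frac{1048}{63}\right) + 30177 = - \frac{2096}{63} + 30177 = \frac{1899055}{63}$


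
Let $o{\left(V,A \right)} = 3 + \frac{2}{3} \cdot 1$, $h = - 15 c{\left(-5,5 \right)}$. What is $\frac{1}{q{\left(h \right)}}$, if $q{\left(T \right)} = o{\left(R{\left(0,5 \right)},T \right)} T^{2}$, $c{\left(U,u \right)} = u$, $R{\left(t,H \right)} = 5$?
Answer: $\frac{1}{20625} \approx 4.8485 \cdot 10^{-5}$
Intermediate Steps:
$h = -75$ ($h = \left(-15\right) 5 = -75$)
$o{\left(V,A \right)} = \frac{11}{3}$ ($o{\left(V,A \right)} = 3 + 2 \cdot \frac{1}{3} \cdot 1 = 3 + \frac{2}{3} \cdot 1 = 3 + \frac{2}{3} = \frac{11}{3}$)
$q{\left(T \right)} = \frac{11 T^{2}}{3}$
$\frac{1}{q{\left(h \right)}} = \frac{1}{\frac{11}{3} \left(-75\right)^{2}} = \frac{1}{\frac{11}{3} \cdot 5625} = \frac{1}{20625}$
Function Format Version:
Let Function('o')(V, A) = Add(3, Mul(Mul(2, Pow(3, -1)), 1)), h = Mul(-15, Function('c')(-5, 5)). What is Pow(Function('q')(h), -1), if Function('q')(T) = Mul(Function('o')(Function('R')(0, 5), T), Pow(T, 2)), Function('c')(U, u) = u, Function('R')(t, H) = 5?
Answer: Rational(1, 20625) ≈ 4.8485e-5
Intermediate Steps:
h = -75 (h = Mul(-15, 5) = -75)
Function('o')(V, A) = Rational(11, 3) (Function('o')(V, A) = Add(3, Mul(Mul(2, Rational(1, 3)), 1)) = Add(3, Mul(Rational(2, 3), 1)) = Add(3, Rational(2, 3)) = Rational(11, 3))
Function('q')(T) = Mul(Rational(11, 3), Pow(T, 2))
Pow(Function('q')(h), -1) = Pow(Mul(Rational(11, 3), Pow(-75, 2)), -1) = Pow(Mul(Rational(11, 3), 5625), -1) = Pow(20625, -1) = Rational(1, 20625)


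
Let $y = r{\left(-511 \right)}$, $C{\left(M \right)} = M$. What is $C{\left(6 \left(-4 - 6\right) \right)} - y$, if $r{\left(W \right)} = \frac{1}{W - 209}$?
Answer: $- \frac{43199}{720} \approx -59.999$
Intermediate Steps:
$r{\left(W \right)} = \frac{1}{-209 + W}$
$y = - \frac{1}{720}$ ($y = \frac{1}{-209 - 511} = \frac{1}{-720} = - \frac{1}{720} \approx -0.0013889$)
$C{\left(6 \left(-4 - 6\right) \right)} - y = 6 \left(-4 - 6\right) - - \frac{1}{720} = 6 \left(-10\right) + \frac{1}{720} = -60 + \frac{1}{720} = - \frac{43199}{720}$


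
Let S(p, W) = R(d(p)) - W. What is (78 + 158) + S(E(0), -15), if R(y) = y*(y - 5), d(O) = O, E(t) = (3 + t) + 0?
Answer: 245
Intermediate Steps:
E(t) = 3 + t
R(y) = y*(-5 + y)
S(p, W) = -W + p*(-5 + p) (S(p, W) = p*(-5 + p) - W = -W + p*(-5 + p))
(78 + 158) + S(E(0), -15) = (78 + 158) + (-1*(-15) + (3 + 0)*(-5 + (3 + 0))) = 236 + (15 + 3*(-5 + 3)) = 236 + (15 + 3*(-2)) = 236 + (15 - 6) = 236 + 9 = 245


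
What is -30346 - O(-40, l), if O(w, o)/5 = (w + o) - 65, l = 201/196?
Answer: -5845921/196 ≈ -29826.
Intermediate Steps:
l = 201/196 (l = 201*(1/196) = 201/196 ≈ 1.0255)
O(w, o) = -325 + 5*o + 5*w (O(w, o) = 5*((w + o) - 65) = 5*((o + w) - 65) = 5*(-65 + o + w) = -325 + 5*o + 5*w)
-30346 - O(-40, l) = -30346 - (-325 + 5*(201/196) + 5*(-40)) = -30346 - (-325 + 1005/196 - 200) = -30346 - 1*(-101895/196) = -30346 + 101895/196 = -5845921/196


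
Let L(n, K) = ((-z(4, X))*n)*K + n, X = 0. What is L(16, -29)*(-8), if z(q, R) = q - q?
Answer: -128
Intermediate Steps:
z(q, R) = 0
L(n, K) = n (L(n, K) = ((-1*0)*n)*K + n = (0*n)*K + n = 0*K + n = 0 + n = n)
L(16, -29)*(-8) = 16*(-8) = -128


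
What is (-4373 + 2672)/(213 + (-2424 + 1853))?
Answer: 1701/358 ≈ 4.7514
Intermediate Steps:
(-4373 + 2672)/(213 + (-2424 + 1853)) = -1701/(213 - 571) = -1701/(-358) = -1701*(-1/358) = 1701/358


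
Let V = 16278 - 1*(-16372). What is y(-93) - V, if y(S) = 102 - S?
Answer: -32455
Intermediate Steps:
V = 32650 (V = 16278 + 16372 = 32650)
y(-93) - V = (102 - 1*(-93)) - 1*32650 = (102 + 93) - 32650 = 195 - 32650 = -32455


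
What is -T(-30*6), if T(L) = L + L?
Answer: 360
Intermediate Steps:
T(L) = 2*L
-T(-30*6) = -2*(-30*6) = -2*(-180) = -1*(-360) = 360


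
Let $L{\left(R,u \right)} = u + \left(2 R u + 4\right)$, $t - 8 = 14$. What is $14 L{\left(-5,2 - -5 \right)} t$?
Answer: $-18172$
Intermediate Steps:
$t = 22$ ($t = 8 + 14 = 22$)
$L{\left(R,u \right)} = 4 + u + 2 R u$ ($L{\left(R,u \right)} = u + \left(2 R u + 4\right) = u + \left(4 + 2 R u\right) = 4 + u + 2 R u$)
$14 L{\left(-5,2 - -5 \right)} t = 14 \left(4 + \left(2 - -5\right) + 2 \left(-5\right) \left(2 - -5\right)\right) 22 = 14 \left(4 + \left(2 + 5\right) + 2 \left(-5\right) \left(2 + 5\right)\right) 22 = 14 \left(4 + 7 + 2 \left(-5\right) 7\right) 22 = 14 \left(4 + 7 - 70\right) 22 = 14 \left(-59\right) 22 = \left(-826\right) 22 = -18172$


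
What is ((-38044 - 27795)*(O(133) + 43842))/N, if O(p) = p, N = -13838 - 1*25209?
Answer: 2895270025/39047 ≈ 74148.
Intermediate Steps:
N = -39047 (N = -13838 - 25209 = -39047)
((-38044 - 27795)*(O(133) + 43842))/N = ((-38044 - 27795)*(133 + 43842))/(-39047) = -65839*43975*(-1/39047) = -2895270025*(-1/39047) = 2895270025/39047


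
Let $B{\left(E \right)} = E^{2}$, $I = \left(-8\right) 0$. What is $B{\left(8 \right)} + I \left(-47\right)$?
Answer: $64$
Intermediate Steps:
$I = 0$
$B{\left(8 \right)} + I \left(-47\right) = 8^{2} + 0 \left(-47\right) = 64 + 0 = 64$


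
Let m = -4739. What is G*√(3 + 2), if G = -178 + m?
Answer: -4917*√5 ≈ -10995.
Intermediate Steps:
G = -4917 (G = -178 - 4739 = -4917)
G*√(3 + 2) = -4917*√(3 + 2) = -4917*√5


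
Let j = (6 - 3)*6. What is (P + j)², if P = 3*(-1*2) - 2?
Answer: 100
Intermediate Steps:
P = -8 (P = 3*(-2) - 2 = -6 - 2 = -8)
j = 18 (j = 3*6 = 18)
(P + j)² = (-8 + 18)² = 10² = 100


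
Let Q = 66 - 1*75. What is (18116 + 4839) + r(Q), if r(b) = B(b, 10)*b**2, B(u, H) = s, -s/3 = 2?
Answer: 22469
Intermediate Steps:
s = -6 (s = -3*2 = -6)
B(u, H) = -6
Q = -9 (Q = 66 - 75 = -9)
r(b) = -6*b**2
(18116 + 4839) + r(Q) = (18116 + 4839) - 6*(-9)**2 = 22955 - 6*81 = 22955 - 486 = 22469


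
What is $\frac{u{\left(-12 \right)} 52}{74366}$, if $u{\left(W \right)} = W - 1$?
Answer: $- \frac{338}{37183} \approx -0.0090902$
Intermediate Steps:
$u{\left(W \right)} = -1 + W$ ($u{\left(W \right)} = W - 1 = -1 + W$)
$\frac{u{\left(-12 \right)} 52}{74366} = \frac{\left(-1 - 12\right) 52}{74366} = \left(-13\right) 52 \cdot \frac{1}{74366} = \left(-676\right) \frac{1}{74366} = - \frac{338}{37183}$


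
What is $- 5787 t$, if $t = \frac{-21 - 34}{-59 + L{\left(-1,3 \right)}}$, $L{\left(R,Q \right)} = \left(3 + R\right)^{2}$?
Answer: $-5787$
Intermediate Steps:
$t = 1$ ($t = \frac{-21 - 34}{-59 + \left(3 - 1\right)^{2}} = - \frac{55}{-59 + 2^{2}} = - \frac{55}{-59 + 4} = - \frac{55}{-55} = \left(-55\right) \left(- \frac{1}{55}\right) = 1$)
$- 5787 t = \left(-5787\right) 1 = -5787$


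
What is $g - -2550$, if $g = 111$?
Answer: $2661$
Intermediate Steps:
$g - -2550 = 111 - -2550 = 111 + 2550 = 2661$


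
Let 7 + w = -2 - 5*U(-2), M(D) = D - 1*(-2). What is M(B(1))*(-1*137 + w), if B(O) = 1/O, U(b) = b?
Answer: -408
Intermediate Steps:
M(D) = 2 + D (M(D) = D + 2 = 2 + D)
w = 1 (w = -7 + (-2 - 5*(-2)) = -7 + (-2 + 10) = -7 + 8 = 1)
M(B(1))*(-1*137 + w) = (2 + 1/1)*(-1*137 + 1) = (2 + 1)*(-137 + 1) = 3*(-136) = -408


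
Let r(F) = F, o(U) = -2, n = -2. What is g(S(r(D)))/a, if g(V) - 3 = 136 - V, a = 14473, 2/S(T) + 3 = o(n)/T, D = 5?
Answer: 2373/246041 ≈ 0.0096447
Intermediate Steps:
S(T) = 2/(-3 - 2/T)
g(V) = 139 - V (g(V) = 3 + (136 - V) = 139 - V)
g(S(r(D)))/a = (139 - (-2)*5/(2 + 3*5))/14473 = (139 - (-2)*5/(2 + 15))*(1/14473) = (139 - (-2)*5/17)*(1/14473) = (139 - 1*(-10/17))*(1/14473) = (139 + 10/17)*(1/14473) = (2373/17)*(1/14473) = 2373/246041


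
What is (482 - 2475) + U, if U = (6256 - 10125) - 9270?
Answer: -15132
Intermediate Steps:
U = -13139 (U = -3869 - 9270 = -13139)
(482 - 2475) + U = (482 - 2475) - 13139 = -1993 - 13139 = -15132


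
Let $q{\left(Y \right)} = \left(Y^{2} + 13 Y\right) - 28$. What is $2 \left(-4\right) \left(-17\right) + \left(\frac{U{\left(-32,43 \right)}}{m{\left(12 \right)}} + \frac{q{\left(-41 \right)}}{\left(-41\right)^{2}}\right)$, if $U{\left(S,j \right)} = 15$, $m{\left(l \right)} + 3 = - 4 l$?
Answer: $\frac{3897107}{28577} \approx 136.37$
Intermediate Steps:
$m{\left(l \right)} = -3 - 4 l$
$q{\left(Y \right)} = -28 + Y^{2} + 13 Y$
$2 \left(-4\right) \left(-17\right) + \left(\frac{U{\left(-32,43 \right)}}{m{\left(12 \right)}} + \frac{q{\left(-41 \right)}}{\left(-41\right)^{2}}\right) = 2 \left(-4\right) \left(-17\right) + \left(\frac{15}{-3 - 48} + \frac{-28 + \left(-41\right)^{2} + 13 \left(-41\right)}{\left(-41\right)^{2}}\right) = \left(-8\right) \left(-17\right) + \left(\frac{15}{-3 - 48} + \frac{-28 + 1681 - 533}{1681}\right) = 136 + \left(\frac{15}{-51} + 1120 \cdot \frac{1}{1681}\right) = 136 + \left(15 \left(- \frac{1}{51}\right) + \frac{1120}{1681}\right) = 136 + \left(- \frac{5}{17} + \frac{1120}{1681}\right) = 136 + \frac{10635}{28577} = \frac{3897107}{28577}$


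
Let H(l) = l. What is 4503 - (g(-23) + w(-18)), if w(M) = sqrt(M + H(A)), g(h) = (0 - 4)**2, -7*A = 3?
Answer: 4487 - I*sqrt(903)/7 ≈ 4487.0 - 4.2929*I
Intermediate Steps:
A = -3/7 (A = -1/7*3 = -3/7 ≈ -0.42857)
g(h) = 16 (g(h) = (-4)**2 = 16)
w(M) = sqrt(-3/7 + M) (w(M) = sqrt(M - 3/7) = sqrt(-3/7 + M))
4503 - (g(-23) + w(-18)) = 4503 - (16 + sqrt(-21 + 49*(-18))/7) = 4503 - (16 + sqrt(-21 - 882)/7) = 4503 - (16 + sqrt(-903)/7) = 4503 - (16 + (I*sqrt(903))/7) = 4503 - (16 + I*sqrt(903)/7) = 4503 + (-16 - I*sqrt(903)/7) = 4487 - I*sqrt(903)/7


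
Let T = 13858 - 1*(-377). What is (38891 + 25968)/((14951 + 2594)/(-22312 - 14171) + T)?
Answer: 2366250897/519317960 ≈ 4.5565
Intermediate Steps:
T = 14235 (T = 13858 + 377 = 14235)
(38891 + 25968)/((14951 + 2594)/(-22312 - 14171) + T) = (38891 + 25968)/((14951 + 2594)/(-22312 - 14171) + 14235) = 64859/(17545/(-36483) + 14235) = 64859/(17545*(-1/36483) + 14235) = 64859/(-17545/36483 + 14235) = 64859/(519317960/36483) = 64859*(36483/519317960) = 2366250897/519317960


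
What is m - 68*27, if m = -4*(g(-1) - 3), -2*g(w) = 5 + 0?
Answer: -1814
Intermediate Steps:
g(w) = -5/2 (g(w) = -(5 + 0)/2 = -1/2*5 = -5/2)
m = 22 (m = -4*(-5/2 - 3) = -4*(-11/2) = 22)
m - 68*27 = 22 - 68*27 = 22 - 1836 = -1814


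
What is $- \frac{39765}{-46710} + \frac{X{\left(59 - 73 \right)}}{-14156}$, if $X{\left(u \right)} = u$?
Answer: $\frac{4696394}{5510223} \approx 0.85231$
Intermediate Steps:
$- \frac{39765}{-46710} + \frac{X{\left(59 - 73 \right)}}{-14156} = - \frac{39765}{-46710} + \frac{59 - 73}{-14156} = \left(-39765\right) \left(- \frac{1}{46710}\right) + \left(59 - 73\right) \left(- \frac{1}{14156}\right) = \frac{2651}{3114} - - \frac{7}{7078} = \frac{2651}{3114} + \frac{7}{7078} = \frac{4696394}{5510223}$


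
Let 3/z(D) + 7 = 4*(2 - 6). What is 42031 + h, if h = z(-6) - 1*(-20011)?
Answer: 1426963/23 ≈ 62042.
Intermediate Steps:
z(D) = -3/23 (z(D) = 3/(-7 + 4*(2 - 6)) = 3/(-7 + 4*(-4)) = 3/(-7 - 16) = 3/(-23) = 3*(-1/23) = -3/23)
h = 460250/23 (h = -3/23 - 1*(-20011) = -3/23 + 20011 = 460250/23 ≈ 20011.)
42031 + h = 42031 + 460250/23 = 1426963/23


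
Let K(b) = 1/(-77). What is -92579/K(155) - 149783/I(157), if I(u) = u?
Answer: 1119037748/157 ≈ 7.1276e+6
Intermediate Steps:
K(b) = -1/77
-92579/K(155) - 149783/I(157) = -92579/(-1/77) - 149783/157 = -92579*(-77) - 149783*1/157 = 7128583 - 149783/157 = 1119037748/157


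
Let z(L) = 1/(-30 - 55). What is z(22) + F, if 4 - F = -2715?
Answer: 231114/85 ≈ 2719.0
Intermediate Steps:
z(L) = -1/85 (z(L) = 1/(-85) = -1/85)
F = 2719 (F = 4 - 1*(-2715) = 4 + 2715 = 2719)
z(22) + F = -1/85 + 2719 = 231114/85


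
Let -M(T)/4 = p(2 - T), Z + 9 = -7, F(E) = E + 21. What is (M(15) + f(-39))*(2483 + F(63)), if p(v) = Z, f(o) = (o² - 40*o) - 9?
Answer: 8050112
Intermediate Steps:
f(o) = -9 + o² - 40*o
F(E) = 21 + E
Z = -16 (Z = -9 - 7 = -16)
p(v) = -16
M(T) = 64 (M(T) = -4*(-16) = 64)
(M(15) + f(-39))*(2483 + F(63)) = (64 + (-9 + (-39)² - 40*(-39)))*(2483 + (21 + 63)) = (64 + (-9 + 1521 + 1560))*(2483 + 84) = (64 + 3072)*2567 = 3136*2567 = 8050112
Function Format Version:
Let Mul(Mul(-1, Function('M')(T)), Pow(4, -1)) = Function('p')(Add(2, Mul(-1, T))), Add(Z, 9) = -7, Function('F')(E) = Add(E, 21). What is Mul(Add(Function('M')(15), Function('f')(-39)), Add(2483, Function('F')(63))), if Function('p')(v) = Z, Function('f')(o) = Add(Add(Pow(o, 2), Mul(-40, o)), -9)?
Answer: 8050112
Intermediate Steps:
Function('f')(o) = Add(-9, Pow(o, 2), Mul(-40, o))
Function('F')(E) = Add(21, E)
Z = -16 (Z = Add(-9, -7) = -16)
Function('p')(v) = -16
Function('M')(T) = 64 (Function('M')(T) = Mul(-4, -16) = 64)
Mul(Add(Function('M')(15), Function('f')(-39)), Add(2483, Function('F')(63))) = Mul(Add(64, Add(-9, Pow(-39, 2), Mul(-40, -39))), Add(2483, Add(21, 63))) = Mul(Add(64, Add(-9, 1521, 1560)), Add(2483, 84)) = Mul(Add(64, 3072), 2567) = Mul(3136, 2567) = 8050112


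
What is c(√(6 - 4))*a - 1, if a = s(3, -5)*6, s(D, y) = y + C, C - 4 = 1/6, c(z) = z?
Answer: -1 - 5*√2 ≈ -8.0711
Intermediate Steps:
C = 25/6 (C = 4 + 1/6 = 4 + ⅙ = 25/6 ≈ 4.1667)
s(D, y) = 25/6 + y (s(D, y) = y + 25/6 = 25/6 + y)
a = -5 (a = (25/6 - 5)*6 = -⅚*6 = -5)
c(√(6 - 4))*a - 1 = √(6 - 4)*(-5) - 1 = √2*(-5) - 1 = -5*√2 - 1 = -1 - 5*√2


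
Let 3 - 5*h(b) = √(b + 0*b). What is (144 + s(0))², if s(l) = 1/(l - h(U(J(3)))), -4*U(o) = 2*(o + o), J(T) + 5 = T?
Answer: 986099/49 - 9930*√2/49 ≈ 19838.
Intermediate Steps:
J(T) = -5 + T
U(o) = -o (U(o) = -(o + o)/2 = -2*o/2 = -o)
h(b) = ⅗ - √b/5 (h(b) = ⅗ - √(b + 0*b)/5 = ⅗ - √(b + 0)/5 = ⅗ - √b/5)
s(l) = 1/(-⅗ + l + √2/5) (s(l) = 1/(l - (⅗ - √2/5)) = 1/(l + (-⅗ + √2/5)) = 1/(-⅗ + l + √2/5))
(144 + s(0))² = (144 + 5/(-3 + √2 + 5*0))² = (144 + 5/(-3 + √2 + 0))² = (144 + 5/(-3 + √2))²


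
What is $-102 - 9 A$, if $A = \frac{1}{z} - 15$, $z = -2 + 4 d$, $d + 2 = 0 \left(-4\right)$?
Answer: $\frac{339}{10} \approx 33.9$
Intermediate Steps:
$d = -2$ ($d = -2 + 0 \left(-4\right) = -2 + 0 = -2$)
$z = -10$ ($z = -2 + 4 \left(-2\right) = -2 - 8 = -10$)
$A = - \frac{151}{10}$ ($A = \frac{1}{-10} - 15 = - \frac{1}{10} - 15 = - \frac{151}{10} \approx -15.1$)
$-102 - 9 A = -102 - - \frac{1359}{10} = -102 + \frac{1359}{10} = \frac{339}{10}$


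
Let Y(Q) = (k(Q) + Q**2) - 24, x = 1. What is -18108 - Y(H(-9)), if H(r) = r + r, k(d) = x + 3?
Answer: -18412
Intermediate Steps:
k(d) = 4 (k(d) = 1 + 3 = 4)
H(r) = 2*r
Y(Q) = -20 + Q**2 (Y(Q) = (4 + Q**2) - 24 = -20 + Q**2)
-18108 - Y(H(-9)) = -18108 - (-20 + (2*(-9))**2) = -18108 - (-20 + (-18)**2) = -18108 - (-20 + 324) = -18108 - 1*304 = -18108 - 304 = -18412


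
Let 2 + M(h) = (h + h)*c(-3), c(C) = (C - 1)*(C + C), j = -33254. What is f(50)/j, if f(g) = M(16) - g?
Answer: -358/16627 ≈ -0.021531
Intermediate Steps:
c(C) = 2*C*(-1 + C) (c(C) = (-1 + C)*(2*C) = 2*C*(-1 + C))
M(h) = -2 + 48*h (M(h) = -2 + (h + h)*(2*(-3)*(-1 - 3)) = -2 + (2*h)*(2*(-3)*(-4)) = -2 + (2*h)*24 = -2 + 48*h)
f(g) = 766 - g (f(g) = (-2 + 48*16) - g = (-2 + 768) - g = 766 - g)
f(50)/j = (766 - 1*50)/(-33254) = (766 - 50)*(-1/33254) = 716*(-1/33254) = -358/16627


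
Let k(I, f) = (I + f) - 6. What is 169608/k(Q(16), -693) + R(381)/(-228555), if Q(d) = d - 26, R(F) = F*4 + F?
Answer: -2584407139/10803033 ≈ -239.23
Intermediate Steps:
R(F) = 5*F (R(F) = 4*F + F = 5*F)
Q(d) = -26 + d
k(I, f) = -6 + I + f
169608/k(Q(16), -693) + R(381)/(-228555) = 169608/(-6 + (-26 + 16) - 693) + (5*381)/(-228555) = 169608/(-6 - 10 - 693) + 1905*(-1/228555) = 169608/(-709) - 127/15237 = 169608*(-1/709) - 127/15237 = -169608/709 - 127/15237 = -2584407139/10803033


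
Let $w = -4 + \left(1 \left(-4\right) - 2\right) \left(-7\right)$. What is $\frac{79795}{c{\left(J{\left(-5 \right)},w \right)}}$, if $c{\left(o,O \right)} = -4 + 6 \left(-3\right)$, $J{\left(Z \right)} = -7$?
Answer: $- \frac{79795}{22} \approx -3627.0$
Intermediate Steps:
$w = 38$ ($w = -4 + \left(-4 - 2\right) \left(-7\right) = -4 - -42 = -4 + 42 = 38$)
$c{\left(o,O \right)} = -22$ ($c{\left(o,O \right)} = -4 - 18 = -22$)
$\frac{79795}{c{\left(J{\left(-5 \right)},w \right)}} = \frac{79795}{-22} = 79795 \left(- \frac{1}{22}\right) = - \frac{79795}{22}$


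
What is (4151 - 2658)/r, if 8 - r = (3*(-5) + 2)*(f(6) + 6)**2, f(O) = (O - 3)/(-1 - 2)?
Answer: 1493/333 ≈ 4.4835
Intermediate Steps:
f(O) = 1 - O/3 (f(O) = (-3 + O)/(-3) = (-3 + O)*(-1/3) = 1 - O/3)
r = 333 (r = 8 - (3*(-5) + 2)*((1 - 1/3*6) + 6)**2 = 8 - (-15 + 2)*((1 - 2) + 6)**2 = 8 - (-13)*(-1 + 6)**2 = 8 - (-13)*5**2 = 8 - (-13)*25 = 8 - 1*(-325) = 8 + 325 = 333)
(4151 - 2658)/r = (4151 - 2658)/333 = 1493*(1/333) = 1493/333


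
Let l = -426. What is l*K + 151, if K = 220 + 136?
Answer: -151505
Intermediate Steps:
K = 356
l*K + 151 = -426*356 + 151 = -151656 + 151 = -151505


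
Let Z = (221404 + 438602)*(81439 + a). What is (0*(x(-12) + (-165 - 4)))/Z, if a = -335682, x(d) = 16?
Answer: 0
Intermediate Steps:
Z = -167801905458 (Z = (221404 + 438602)*(81439 - 335682) = 660006*(-254243) = -167801905458)
(0*(x(-12) + (-165 - 4)))/Z = (0*(16 + (-165 - 4)))/(-167801905458) = (0*(16 - 169))*(-1/167801905458) = (0*(-153))*(-1/167801905458) = 0*(-1/167801905458) = 0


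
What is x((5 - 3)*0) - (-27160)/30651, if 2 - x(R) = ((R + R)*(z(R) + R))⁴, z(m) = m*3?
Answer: 88462/30651 ≈ 2.8861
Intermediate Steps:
z(m) = 3*m
x(R) = 2 - 4096*R⁸ (x(R) = 2 - ((R + R)*(3*R + R))⁴ = 2 - ((2*R)*(4*R))⁴ = 2 - (8*R²)⁴ = 2 - 4096*R⁸)
x((5 - 3)*0) - (-27160)/30651 = (2 - 4096*((5 - 3)*0)⁸) - (-27160)/30651 = (2 - 4096*(2*0)⁸) - (-27160)/30651 = (2 - 4096*0⁸) - 1*(-27160/30651) = (2 - 4096*0) + 27160/30651 = (2 + 0) + 27160/30651 = 2 + 27160/30651 = 88462/30651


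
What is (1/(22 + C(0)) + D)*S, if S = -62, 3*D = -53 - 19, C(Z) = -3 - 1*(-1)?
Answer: 14849/10 ≈ 1484.9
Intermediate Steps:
C(Z) = -2 (C(Z) = -3 + 1 = -2)
D = -24 (D = (-53 - 19)/3 = (⅓)*(-72) = -24)
(1/(22 + C(0)) + D)*S = (1/(22 - 2) - 24)*(-62) = (1/20 - 24)*(-62) = -479/20*(-62) = 14849/10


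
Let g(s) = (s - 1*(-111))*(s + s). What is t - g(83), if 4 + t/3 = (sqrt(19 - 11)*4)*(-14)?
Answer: -32216 - 336*sqrt(2) ≈ -32691.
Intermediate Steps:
t = -12 - 336*sqrt(2) (t = -12 + 3*((sqrt(19 - 11)*4)*(-14)) = -12 + 3*((sqrt(8)*4)*(-14)) = -12 + 3*(((2*sqrt(2))*4)*(-14)) = -12 + 3*((8*sqrt(2))*(-14)) = -12 + 3*(-112*sqrt(2)) = -12 - 336*sqrt(2) ≈ -487.18)
g(s) = 2*s*(111 + s) (g(s) = (s + 111)*(2*s) = (111 + s)*(2*s) = 2*s*(111 + s))
t - g(83) = (-12 - 336*sqrt(2)) - 2*83*(111 + 83) = (-12 - 336*sqrt(2)) - 2*83*194 = (-12 - 336*sqrt(2)) - 1*32204 = (-12 - 336*sqrt(2)) - 32204 = -32216 - 336*sqrt(2)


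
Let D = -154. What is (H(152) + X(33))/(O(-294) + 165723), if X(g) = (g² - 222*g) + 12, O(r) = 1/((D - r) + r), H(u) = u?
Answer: -935242/25521341 ≈ -0.036645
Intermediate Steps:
O(r) = -1/154 (O(r) = 1/((-154 - r) + r) = 1/(-154) = -1/154)
X(g) = 12 + g² - 222*g
(H(152) + X(33))/(O(-294) + 165723) = (152 + (12 + 33² - 222*33))/(-1/154 + 165723) = (152 + (12 + 1089 - 7326))/(25521341/154) = (152 - 6225)*(154/25521341) = -6073*154/25521341 = -935242/25521341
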